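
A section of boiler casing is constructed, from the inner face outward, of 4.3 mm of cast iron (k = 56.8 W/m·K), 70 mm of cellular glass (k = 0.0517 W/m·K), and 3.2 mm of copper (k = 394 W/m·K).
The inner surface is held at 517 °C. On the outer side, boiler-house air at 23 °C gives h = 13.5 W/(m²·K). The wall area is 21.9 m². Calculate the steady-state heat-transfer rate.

Q ≈ 7580 W

Series thermal resistances:
R_cast iron = L/(kA) = 0.0043/(56.8×21.9) = 3.457×10^-6 K/W
R_cellular glass = L/(kA) = 0.07/(0.0517×21.9) = 0.06182 K/W
R_copper = L/(kA) = 0.0032/(394×21.9) = 3.709×10^-7 K/W
R_outer film = 1/(h_o·A) = 1/(13.5×21.9) = 0.003382 K/W
R_total = 0.06521 K/W
Q = ΔT / R_total = 494 / 0.06521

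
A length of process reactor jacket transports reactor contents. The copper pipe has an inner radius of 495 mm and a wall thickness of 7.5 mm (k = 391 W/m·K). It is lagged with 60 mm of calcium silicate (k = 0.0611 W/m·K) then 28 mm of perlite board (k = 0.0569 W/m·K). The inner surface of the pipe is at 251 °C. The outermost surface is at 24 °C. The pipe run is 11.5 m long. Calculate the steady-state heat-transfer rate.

Treating each annulus and film as a series resistance:
R_copper pipe wall = ln(502.5/495)/(2π×391×11.5) = 5.323×10^-7 K/W
R_calcium silicate = ln(562.5/502.5)/(2π×0.0611×11.5) = 0.02555 K/W
R_perlite board = ln(590.5/562.5)/(2π×0.0569×11.5) = 0.01182 K/W
R_total = 0.03737 K/W
Q = ΔT/R_total = 227/0.03737

Q ≈ 6080 W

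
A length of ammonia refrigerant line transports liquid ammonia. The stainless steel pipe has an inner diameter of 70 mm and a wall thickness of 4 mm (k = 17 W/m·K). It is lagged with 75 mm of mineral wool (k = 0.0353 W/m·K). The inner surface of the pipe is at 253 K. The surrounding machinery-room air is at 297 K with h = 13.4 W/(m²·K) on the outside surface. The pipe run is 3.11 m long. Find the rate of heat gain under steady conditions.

Treating each annulus and film as a series resistance:
R_stainless steel pipe wall = ln(39/35)/(2π×17×3.11) = 3.258×10^-4 K/W
R_mineral wool = ln(114/39)/(2π×0.0353×3.11) = 1.555 K/W
R_outer film = 1/(h_o·2πr_oL) = 1/(13.4×2π×0.114×3.11) = 0.0335 K/W
R_total = 1.589 K/W
Q = ΔT/R_total = 44/1.589

Q ≈ 27.7 W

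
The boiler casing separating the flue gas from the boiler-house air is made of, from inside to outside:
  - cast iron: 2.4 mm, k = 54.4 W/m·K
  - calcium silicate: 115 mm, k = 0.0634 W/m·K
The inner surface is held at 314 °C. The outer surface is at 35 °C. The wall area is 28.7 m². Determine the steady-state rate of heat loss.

Thermal resistances in series:
R_cast iron = L/(kA) = 0.0024/(54.4×28.7) = 1.537×10^-6 K/W
R_calcium silicate = L/(kA) = 0.115/(0.0634×28.7) = 0.0632 K/W
R_total = 0.0632 K/W
Q = ΔT / R_total = 279 / 0.0632

Q ≈ 4410 W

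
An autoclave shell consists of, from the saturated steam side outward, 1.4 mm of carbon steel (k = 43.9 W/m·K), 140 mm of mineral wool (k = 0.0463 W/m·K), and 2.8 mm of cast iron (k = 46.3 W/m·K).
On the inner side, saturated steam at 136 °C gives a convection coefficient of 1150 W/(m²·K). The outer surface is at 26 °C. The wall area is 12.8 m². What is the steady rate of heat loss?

Treating each layer as a thermal resistance in series:
R_inner film = 1/(h_i·A) = 1/(1150×12.8) = 6.793×10^-5 K/W
R_carbon steel = L/(kA) = 0.0014/(43.9×12.8) = 2.491×10^-6 K/W
R_mineral wool = L/(kA) = 0.14/(0.0463×12.8) = 0.2362 K/W
R_cast iron = L/(kA) = 0.0028/(46.3×12.8) = 4.725×10^-6 K/W
R_total = 0.2363 K/W
Q = ΔT / R_total = 110 / 0.2363

Q ≈ 465 W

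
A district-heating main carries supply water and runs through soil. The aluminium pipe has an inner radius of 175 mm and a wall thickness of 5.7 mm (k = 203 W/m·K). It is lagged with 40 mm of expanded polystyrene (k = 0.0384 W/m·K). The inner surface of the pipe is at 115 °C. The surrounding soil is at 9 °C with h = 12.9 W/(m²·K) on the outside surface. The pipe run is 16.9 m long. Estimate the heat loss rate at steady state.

Q ≈ 2020 W

Per-layer cylindrical resistances, series-summed:
R_aluminium pipe wall = ln(180.7/175)/(2π×203×16.9) = 1.487×10^-6 K/W
R_expanded polystyrene = ln(220.7/180.7)/(2π×0.0384×16.9) = 0.04904 K/W
R_outer film = 1/(h_o·2πr_oL) = 1/(12.9×2π×0.2207×16.9) = 0.003308 K/W
R_total = 0.05235 K/W
Q = ΔT/R_total = 106/0.05235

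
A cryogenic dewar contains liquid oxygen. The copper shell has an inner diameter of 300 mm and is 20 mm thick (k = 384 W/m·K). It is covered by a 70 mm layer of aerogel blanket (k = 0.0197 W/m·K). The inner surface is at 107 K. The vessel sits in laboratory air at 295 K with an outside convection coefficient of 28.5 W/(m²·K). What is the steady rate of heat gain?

Each spherical layer contributes R = (1/r_i − 1/r_o)/(4πk):
R_copper shell = (1/0.15 − 1/0.17)/(4π×384) = 1.625×10^-4 K/W
R_aerogel blanket = (1/0.17 − 1/0.24)/(4π×0.0197) = 6.93 K/W
R_outer film = 1/(h·4πr_o²) = 1/(28.5×4π×0.24²) = 0.04848 K/W
R_total = 6.979 K/W
Q = ΔT/R_total = 188/6.979

Q ≈ 26.9 W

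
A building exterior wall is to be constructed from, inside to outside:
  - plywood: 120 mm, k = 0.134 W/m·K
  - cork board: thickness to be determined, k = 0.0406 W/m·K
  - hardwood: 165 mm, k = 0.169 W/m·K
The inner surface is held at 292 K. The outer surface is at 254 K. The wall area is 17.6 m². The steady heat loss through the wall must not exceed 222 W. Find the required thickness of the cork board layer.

L ≈ 46.3 mm

Series thermal resistances:
R_plywood = L/(kA) = 0.12/(0.134×17.6) = 0.05088 K/W
R_hardwood = L/(kA) = 0.165/(0.169×17.6) = 0.05547 K/W
Sum of the known resistances R_other = 0.1064 K/W
Required total resistance R_tot = ΔT/Q_allow = 38/222 = 0.1712 K/W
R_cork board = R_tot − R_other = 0.06482 K/W
L = R·k·A = 0.06482×0.0406×17.6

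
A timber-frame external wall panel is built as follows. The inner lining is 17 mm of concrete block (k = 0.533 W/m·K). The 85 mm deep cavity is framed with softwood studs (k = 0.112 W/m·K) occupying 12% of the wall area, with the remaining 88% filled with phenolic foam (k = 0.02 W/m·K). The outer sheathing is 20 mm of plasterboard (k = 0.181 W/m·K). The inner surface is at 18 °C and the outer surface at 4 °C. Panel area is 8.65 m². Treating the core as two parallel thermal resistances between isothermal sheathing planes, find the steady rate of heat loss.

Q ≈ 42 W

Sheathing layers in series; stud and cavity paths in parallel between them.
R_inner = 0.017/(0.533×8.65) = 0.003687 K/W
R_stud  = 0.085/(0.112×0.12×8.65) = 0.7311 K/W
R_cav   = 0.085/(0.02×0.88×8.65) = 0.5583 K/W
1/R_core = 1/R_stud + 1/R_cav → R_core = 0.3166 K/W
R_outer = 0.02/(0.181×8.65) = 0.01277 K/W
R_total = 0.333 K/W
Q = ΔT/R_total = 14/0.333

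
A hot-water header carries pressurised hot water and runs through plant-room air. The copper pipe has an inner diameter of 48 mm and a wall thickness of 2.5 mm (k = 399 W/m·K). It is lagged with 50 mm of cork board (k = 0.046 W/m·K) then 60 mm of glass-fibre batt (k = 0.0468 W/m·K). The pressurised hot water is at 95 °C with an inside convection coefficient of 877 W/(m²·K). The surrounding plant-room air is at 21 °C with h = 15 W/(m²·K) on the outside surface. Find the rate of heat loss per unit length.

Radial resistances (cylindrical: R_cond = ln(r_o/r_i)/(2πkL), R_conv = 1/(h·2πrL)):
R_inner film = 1/(h_i·2πr₁L) = 1/(877×2π×0.024×1) = 0.007562 K/W
R_copper pipe wall = ln(26.5/24)/(2π×399×1) = 3.953×10^-5 K/W
R_cork board = ln(76.5/26.5)/(2π×0.046×1) = 3.668 K/W
R_glass-fibre batt = ln(136.5/76.5)/(2π×0.0468×1) = 1.969 K/W
R_outer film = 1/(h_o·2πr_oL) = 1/(15×2π×0.1365×1) = 0.07773 K/W
R_total = 5.722 K/W
Q = ΔT/R_total = 74/5.722

q′ ≈ 12.9 W/m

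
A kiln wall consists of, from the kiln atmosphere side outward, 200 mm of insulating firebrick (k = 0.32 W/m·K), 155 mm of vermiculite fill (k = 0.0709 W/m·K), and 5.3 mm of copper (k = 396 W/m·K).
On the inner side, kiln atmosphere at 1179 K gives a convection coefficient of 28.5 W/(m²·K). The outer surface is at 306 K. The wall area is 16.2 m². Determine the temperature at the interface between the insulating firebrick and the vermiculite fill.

T ≈ 977 K

Using the resistance-network approach (series):
R_inner film = 1/(h_i·A) = 1/(28.5×16.2) = 0.002166 K/W
R_insulating firebrick = L/(kA) = 0.2/(0.32×16.2) = 0.03858 K/W
R_vermiculite fill = L/(kA) = 0.155/(0.0709×16.2) = 0.1349 K/W
R_copper = L/(kA) = 0.0053/(396×16.2) = 8.262×10^-7 K/W
R_total = 0.1757 K/W;  Q = ΔT/R_total = 873/0.1757 = 4969 W
T_interface = T_inner − Q·ΣR(inner→interface) = 1179 − 4970×0.04075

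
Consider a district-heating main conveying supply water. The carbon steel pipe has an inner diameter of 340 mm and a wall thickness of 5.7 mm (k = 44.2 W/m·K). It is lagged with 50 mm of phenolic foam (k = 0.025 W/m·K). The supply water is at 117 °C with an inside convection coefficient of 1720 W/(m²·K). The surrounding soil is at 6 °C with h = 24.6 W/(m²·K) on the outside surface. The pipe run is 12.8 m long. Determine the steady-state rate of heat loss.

Cylindrical conduction, so R = ln(r₂/r₁)/(2πkL) per layer, in series:
R_inner film = 1/(h_i·2πr₁L) = 1/(1720×2π×0.17×12.8) = 4.252×10^-5 K/W
R_carbon steel pipe wall = ln(175.7/170)/(2π×44.2×12.8) = 9.278×10^-6 K/W
R_phenolic foam = ln(225.7/175.7)/(2π×0.025×12.8) = 0.1246 K/W
R_outer film = 1/(h_o·2πr_oL) = 1/(24.6×2π×0.2257×12.8) = 0.002239 K/W
R_total = 0.1268 K/W
Q = ΔT/R_total = 111/0.1268

Q ≈ 875 W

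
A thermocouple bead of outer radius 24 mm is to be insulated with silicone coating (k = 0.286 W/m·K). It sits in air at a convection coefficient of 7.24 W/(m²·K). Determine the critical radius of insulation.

r_cr ≈ 79 mm

For a sphere r_cr = 2k/h = 2×0.286/7.24
r_cr = 79 mm; since the bare radius (24 mm) is below r_cr, adding a thin layer of insulation will *increase* heat loss.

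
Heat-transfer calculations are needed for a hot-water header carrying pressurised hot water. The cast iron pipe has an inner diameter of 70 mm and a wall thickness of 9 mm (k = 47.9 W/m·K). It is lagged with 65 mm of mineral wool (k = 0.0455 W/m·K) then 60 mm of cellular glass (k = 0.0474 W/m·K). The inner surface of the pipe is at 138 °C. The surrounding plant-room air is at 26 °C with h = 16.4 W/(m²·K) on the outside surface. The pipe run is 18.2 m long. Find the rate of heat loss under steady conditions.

Radial resistances (cylindrical: R_cond = ln(r_o/r_i)/(2πkL), R_conv = 1/(h·2πrL)):
R_cast iron pipe wall = ln(44/35)/(2π×47.9×18.2) = 4.178×10^-5 K/W
R_mineral wool = ln(109/44)/(2π×0.0455×18.2) = 0.1743 K/W
R_cellular glass = ln(169/109)/(2π×0.0474×18.2) = 0.08091 K/W
R_outer film = 1/(h_o·2πr_oL) = 1/(16.4×2π×0.169×18.2) = 0.003155 K/W
R_total = 0.2585 K/W
Q = ΔT/R_total = 112/0.2585

Q ≈ 433 W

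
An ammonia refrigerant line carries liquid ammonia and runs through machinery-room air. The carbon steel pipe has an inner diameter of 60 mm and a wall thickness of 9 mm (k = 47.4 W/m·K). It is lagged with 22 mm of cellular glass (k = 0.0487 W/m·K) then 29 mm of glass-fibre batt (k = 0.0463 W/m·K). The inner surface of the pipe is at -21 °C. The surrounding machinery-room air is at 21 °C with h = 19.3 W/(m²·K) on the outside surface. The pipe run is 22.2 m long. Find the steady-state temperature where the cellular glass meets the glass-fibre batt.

Treating each annulus and film as a series resistance:
R_carbon steel pipe wall = ln(39/30)/(2π×47.4×22.2) = 3.968×10^-5 K/W
R_cellular glass = ln(61/39)/(2π×0.0487×22.2) = 0.06585 K/W
R_glass-fibre batt = ln(90/61)/(2π×0.0463×22.2) = 0.06022 K/W
R_outer film = 1/(h_o·2πr_oL) = 1/(19.3×2π×0.09×22.2) = 0.004127 K/W
R_total = 0.1302 K/W
Q = ΔT/R_total = 42/0.1302
Q = 322 W
T_interface = T_inner + Q·ΣR(inner→interface) = -21 + 322×0.06589

T ≈ 0.248 °C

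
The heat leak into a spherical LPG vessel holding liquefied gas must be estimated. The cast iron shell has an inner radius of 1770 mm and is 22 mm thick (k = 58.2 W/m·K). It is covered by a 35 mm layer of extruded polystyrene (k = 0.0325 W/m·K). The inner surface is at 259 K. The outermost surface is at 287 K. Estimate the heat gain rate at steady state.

Q ≈ 1070 W

Radial (spherical) resistances in series:
R_cast iron shell = (1/1.77 − 1/1.792)/(4π×58.2) = 9.484×10^-6 K/W
R_extruded polystyrene = (1/1.792 − 1/1.827)/(4π×0.0325) = 0.02618 K/W
R_total = 0.02619 K/W
Q = ΔT/R_total = 28/0.02619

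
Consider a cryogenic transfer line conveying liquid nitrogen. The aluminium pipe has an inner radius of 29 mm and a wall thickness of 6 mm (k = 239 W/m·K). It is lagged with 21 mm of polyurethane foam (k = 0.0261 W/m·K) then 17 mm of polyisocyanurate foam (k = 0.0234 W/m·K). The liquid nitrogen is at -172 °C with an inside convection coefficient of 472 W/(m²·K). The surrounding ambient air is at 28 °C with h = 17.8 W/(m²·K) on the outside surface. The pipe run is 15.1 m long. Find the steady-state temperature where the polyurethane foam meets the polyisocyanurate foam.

Treating each annulus and film as a series resistance:
R_inner film = 1/(h_i·2πr₁L) = 1/(472×2π×0.029×15.1) = 7.7×10^-4 K/W
R_aluminium pipe wall = ln(35/29)/(2π×239×15.1) = 8.293×10^-6 K/W
R_polyurethane foam = ln(56/35)/(2π×0.0261×15.1) = 0.1898 K/W
R_polyisocyanurate foam = ln(73/56)/(2π×0.0234×15.1) = 0.1194 K/W
R_outer film = 1/(h_o·2πr_oL) = 1/(17.8×2π×0.073×15.1) = 0.008111 K/W
R_total = 0.3181 K/W
Q = ΔT/R_total = 200/0.3181
Q = 629 W
T_interface = T_inner + Q·ΣR(inner→interface) = -172 + 629×0.1906

T ≈ -52.2 °C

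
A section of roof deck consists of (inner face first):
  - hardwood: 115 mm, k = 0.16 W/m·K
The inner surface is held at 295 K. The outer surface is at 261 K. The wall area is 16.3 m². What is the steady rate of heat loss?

Series thermal resistances:
R_hardwood = L/(kA) = 0.115/(0.16×16.3) = 0.0441 K/W
R_total = 0.0441 K/W
Q = ΔT / R_total = 34 / 0.0441

Q ≈ 771 W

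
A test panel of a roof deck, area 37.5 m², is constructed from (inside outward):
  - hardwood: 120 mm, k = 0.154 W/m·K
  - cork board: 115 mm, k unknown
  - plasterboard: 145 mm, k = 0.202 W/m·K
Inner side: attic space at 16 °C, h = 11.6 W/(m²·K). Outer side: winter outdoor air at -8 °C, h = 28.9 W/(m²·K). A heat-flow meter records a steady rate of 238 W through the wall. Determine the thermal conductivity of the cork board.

k ≈ 0.0532 W/(m·K)

Model the wall as resistances in series:
R_inner film = 1/(h_i·A) = 1/(11.6×37.5) = 0.002299 K/W
R_hardwood = L/(kA) = 0.12/(0.154×37.5) = 0.02078 K/W
R_plasterboard = L/(kA) = 0.145/(0.202×37.5) = 0.01914 K/W
R_outer film = 1/(h_o·A) = 1/(28.9×37.5) = 9.227×10^-4 K/W
Sum of known resistances R_other = 0.04314 K/W
Total R = ΔT/Q = 24/238 = 0.1008 K/W
R_cork board = R_total − R_other = 0.0577 K/W
k = L/(R·A) = 0.115/(0.0577×37.5)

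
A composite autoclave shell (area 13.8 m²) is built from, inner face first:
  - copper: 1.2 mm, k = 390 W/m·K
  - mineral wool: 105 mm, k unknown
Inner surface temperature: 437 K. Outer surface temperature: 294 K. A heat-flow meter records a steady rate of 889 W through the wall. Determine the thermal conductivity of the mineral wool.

k ≈ 0.0473 W/(m·K)

Treating each layer as a thermal resistance in series:
R_copper = L/(kA) = 0.0012/(390×13.8) = 2.23×10^-7 K/W
Sum of known resistances R_other = 2.23×10^-7 K/W
Total R = ΔT/Q = 143/889 = 0.1609 K/W
R_mineral wool = R_total − R_other = 0.1609 K/W
k = L/(R·A) = 0.105/(0.1609×13.8)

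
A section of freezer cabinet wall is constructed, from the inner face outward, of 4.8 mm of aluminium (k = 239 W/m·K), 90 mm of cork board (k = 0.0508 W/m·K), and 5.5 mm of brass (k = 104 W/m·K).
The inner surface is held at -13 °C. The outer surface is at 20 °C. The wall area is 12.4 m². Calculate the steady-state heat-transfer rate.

Q ≈ 231 W

Using the resistance-network approach (series):
R_aluminium = L/(kA) = 0.0048/(239×12.4) = 1.62×10^-6 K/W
R_cork board = L/(kA) = 0.09/(0.0508×12.4) = 0.1429 K/W
R_brass = L/(kA) = 0.0055/(104×12.4) = 4.265×10^-6 K/W
R_total = 0.1429 K/W
Q = ΔT / R_total = 33 / 0.1429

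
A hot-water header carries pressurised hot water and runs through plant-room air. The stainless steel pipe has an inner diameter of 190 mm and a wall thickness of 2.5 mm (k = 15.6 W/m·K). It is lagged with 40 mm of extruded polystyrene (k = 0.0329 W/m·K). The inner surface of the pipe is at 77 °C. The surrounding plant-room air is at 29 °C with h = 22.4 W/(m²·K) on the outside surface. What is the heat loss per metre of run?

q′ ≈ 28 W/m

Treating each annulus and film as a series resistance:
R_stainless steel pipe wall = ln(97.5/95)/(2π×15.6×1) = 2.65×10^-4 K/W
R_extruded polystyrene = ln(137.5/97.5)/(2π×0.0329×1) = 1.663 K/W
R_outer film = 1/(h_o·2πr_oL) = 1/(22.4×2π×0.1375×1) = 0.05167 K/W
R_total = 1.715 K/W
Q = ΔT/R_total = 48/1.715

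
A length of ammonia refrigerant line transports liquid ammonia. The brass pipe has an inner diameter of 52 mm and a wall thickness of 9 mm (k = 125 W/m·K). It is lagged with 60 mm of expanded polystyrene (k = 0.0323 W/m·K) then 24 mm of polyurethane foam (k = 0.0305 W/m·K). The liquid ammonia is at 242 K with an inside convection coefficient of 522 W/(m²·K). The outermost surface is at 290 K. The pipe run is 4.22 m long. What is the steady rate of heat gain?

Treating each annulus and film as a series resistance:
R_inner film = 1/(h_i·2πr₁L) = 1/(522×2π×0.026×4.22) = 0.002779 K/W
R_brass pipe wall = ln(35/26)/(2π×125×4.22) = 8.969×10^-5 K/W
R_expanded polystyrene = ln(95/35)/(2π×0.0323×4.22) = 1.166 K/W
R_polyurethane foam = ln(119/95)/(2π×0.0305×4.22) = 0.2785 K/W
R_total = 1.447 K/W
Q = ΔT/R_total = 48/1.447

Q ≈ 33.2 W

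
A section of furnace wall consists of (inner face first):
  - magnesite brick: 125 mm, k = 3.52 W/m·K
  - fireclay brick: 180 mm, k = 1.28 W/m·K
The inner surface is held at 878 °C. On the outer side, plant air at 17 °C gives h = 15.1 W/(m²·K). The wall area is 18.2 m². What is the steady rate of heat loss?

Thermal resistances in series:
R_magnesite brick = L/(kA) = 0.125/(3.52×18.2) = 0.001951 K/W
R_fireclay brick = L/(kA) = 0.18/(1.28×18.2) = 0.007727 K/W
R_outer film = 1/(h_o·A) = 1/(15.1×18.2) = 0.003639 K/W
R_total = 0.01332 K/W
Q = ΔT / R_total = 861 / 0.01332

Q ≈ 64700 W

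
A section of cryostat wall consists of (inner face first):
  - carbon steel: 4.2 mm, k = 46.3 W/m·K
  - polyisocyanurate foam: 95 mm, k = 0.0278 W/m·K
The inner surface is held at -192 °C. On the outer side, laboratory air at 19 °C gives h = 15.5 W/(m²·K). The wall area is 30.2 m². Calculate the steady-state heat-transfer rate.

Q ≈ 1830 W

Using the resistance-network approach (series):
R_carbon steel = L/(kA) = 0.0042/(46.3×30.2) = 3.004×10^-6 K/W
R_polyisocyanurate foam = L/(kA) = 0.095/(0.0278×30.2) = 0.1132 K/W
R_outer film = 1/(h_o·A) = 1/(15.5×30.2) = 0.002136 K/W
R_total = 0.1153 K/W
Q = ΔT / R_total = 211 / 0.1153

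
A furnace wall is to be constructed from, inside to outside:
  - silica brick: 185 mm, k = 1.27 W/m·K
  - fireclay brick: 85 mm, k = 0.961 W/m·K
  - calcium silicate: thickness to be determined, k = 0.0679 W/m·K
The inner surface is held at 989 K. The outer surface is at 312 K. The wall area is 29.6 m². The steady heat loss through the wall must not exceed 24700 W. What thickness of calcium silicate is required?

L ≈ 39.2 mm

Series thermal resistances:
R_silica brick = L/(kA) = 0.185/(1.27×29.6) = 0.004921 K/W
R_fireclay brick = L/(kA) = 0.085/(0.961×29.6) = 0.002988 K/W
Sum of the known resistances R_other = 0.007909 K/W
Required total resistance R_tot = ΔT/Q_allow = 677/24700 = 0.02741 K/W
R_calcium silicate = R_tot − R_other = 0.0195 K/W
L = R·k·A = 0.0195×0.0679×29.6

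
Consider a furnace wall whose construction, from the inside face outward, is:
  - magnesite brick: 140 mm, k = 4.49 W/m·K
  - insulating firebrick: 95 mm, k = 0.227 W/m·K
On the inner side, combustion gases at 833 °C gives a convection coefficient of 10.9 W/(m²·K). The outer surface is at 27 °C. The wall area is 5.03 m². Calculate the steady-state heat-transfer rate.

Q ≈ 7490 W

Series thermal resistances:
R_inner film = 1/(h_i·A) = 1/(10.9×5.03) = 0.01824 K/W
R_magnesite brick = L/(kA) = 0.14/(4.49×5.03) = 0.006199 K/W
R_insulating firebrick = L/(kA) = 0.095/(0.227×5.03) = 0.0832 K/W
R_total = 0.1076 K/W
Q = ΔT / R_total = 806 / 0.1076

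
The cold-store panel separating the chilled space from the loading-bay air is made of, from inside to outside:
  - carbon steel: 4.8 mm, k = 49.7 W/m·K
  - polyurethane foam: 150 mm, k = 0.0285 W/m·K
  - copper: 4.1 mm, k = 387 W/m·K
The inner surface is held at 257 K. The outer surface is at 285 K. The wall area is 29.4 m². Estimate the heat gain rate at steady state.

Q ≈ 156 W

Series thermal resistances:
R_carbon steel = L/(kA) = 0.0048/(49.7×29.4) = 3.285×10^-6 K/W
R_polyurethane foam = L/(kA) = 0.15/(0.0285×29.4) = 0.179 K/W
R_copper = L/(kA) = 0.0041/(387×29.4) = 3.604×10^-7 K/W
R_total = 0.179 K/W
Q = ΔT / R_total = 28 / 0.179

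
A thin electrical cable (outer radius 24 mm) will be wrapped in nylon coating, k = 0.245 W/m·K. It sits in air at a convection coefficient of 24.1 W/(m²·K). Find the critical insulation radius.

r_cr ≈ 10.2 mm

For a cylinder r_cr = k/h = 0.245/24.1
r_cr = 10.2 mm; since the bare radius (24 mm) is above r_cr, any added insulation will reduce heat loss.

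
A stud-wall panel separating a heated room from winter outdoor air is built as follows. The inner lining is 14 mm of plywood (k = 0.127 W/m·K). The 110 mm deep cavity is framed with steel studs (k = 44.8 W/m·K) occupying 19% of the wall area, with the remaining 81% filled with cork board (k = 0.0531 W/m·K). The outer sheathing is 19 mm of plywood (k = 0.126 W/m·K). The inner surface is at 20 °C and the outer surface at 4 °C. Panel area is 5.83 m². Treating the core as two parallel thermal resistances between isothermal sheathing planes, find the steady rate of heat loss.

Sheathing layers in series; stud and cavity paths in parallel between them.
R_inner = 0.014/(0.127×5.83) = 0.01891 K/W
R_stud  = 0.11/(44.8×0.19×5.83) = 0.002217 K/W
R_cav   = 0.11/(0.0531×0.81×5.83) = 0.4387 K/W
1/R_core = 1/R_stud + 1/R_cav → R_core = 0.002205 K/W
R_outer = 0.019/(0.126×5.83) = 0.02587 K/W
R_total = 0.04698 K/W
Q = ΔT/R_total = 16/0.04698

Q ≈ 341 W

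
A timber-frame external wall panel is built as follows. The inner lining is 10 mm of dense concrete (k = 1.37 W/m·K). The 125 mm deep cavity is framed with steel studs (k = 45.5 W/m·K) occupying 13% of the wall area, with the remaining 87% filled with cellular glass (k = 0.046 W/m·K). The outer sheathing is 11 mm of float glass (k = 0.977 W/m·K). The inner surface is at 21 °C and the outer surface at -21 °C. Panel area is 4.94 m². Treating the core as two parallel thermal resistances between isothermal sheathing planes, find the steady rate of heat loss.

Sheathing layers in series; stud and cavity paths in parallel between them.
R_inner = 0.01/(1.37×4.94) = 0.001478 K/W
R_stud  = 0.125/(45.5×0.13×4.94) = 0.004278 K/W
R_cav   = 0.125/(0.046×0.87×4.94) = 0.6323 K/W
1/R_core = 1/R_stud + 1/R_cav → R_core = 0.004249 K/W
R_outer = 0.011/(0.977×4.94) = 0.002279 K/W
R_total = 0.008006 K/W
Q = ΔT/R_total = 42/0.008006

Q ≈ 5250 W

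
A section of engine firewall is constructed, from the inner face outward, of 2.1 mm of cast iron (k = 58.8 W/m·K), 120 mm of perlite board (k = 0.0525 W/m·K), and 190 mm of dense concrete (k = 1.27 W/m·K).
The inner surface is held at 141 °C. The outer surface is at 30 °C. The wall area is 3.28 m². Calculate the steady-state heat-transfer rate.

Model the wall as resistances in series:
R_cast iron = L/(kA) = 0.0021/(58.8×3.28) = 1.089×10^-5 K/W
R_perlite board = L/(kA) = 0.12/(0.0525×3.28) = 0.6969 K/W
R_dense concrete = L/(kA) = 0.19/(1.27×3.28) = 0.04561 K/W
R_total = 0.7425 K/W
Q = ΔT / R_total = 111 / 0.7425

Q ≈ 149 W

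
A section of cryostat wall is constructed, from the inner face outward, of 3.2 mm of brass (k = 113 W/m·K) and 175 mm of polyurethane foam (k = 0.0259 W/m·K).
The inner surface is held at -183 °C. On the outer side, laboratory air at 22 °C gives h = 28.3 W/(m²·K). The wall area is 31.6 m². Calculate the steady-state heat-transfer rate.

Q ≈ 954 W

Series thermal resistances:
R_brass = L/(kA) = 0.0032/(113×31.6) = 8.962×10^-7 K/W
R_polyurethane foam = L/(kA) = 0.175/(0.0259×31.6) = 0.2138 K/W
R_outer film = 1/(h_o·A) = 1/(28.3×31.6) = 0.001118 K/W
R_total = 0.2149 K/W
Q = ΔT / R_total = 205 / 0.2149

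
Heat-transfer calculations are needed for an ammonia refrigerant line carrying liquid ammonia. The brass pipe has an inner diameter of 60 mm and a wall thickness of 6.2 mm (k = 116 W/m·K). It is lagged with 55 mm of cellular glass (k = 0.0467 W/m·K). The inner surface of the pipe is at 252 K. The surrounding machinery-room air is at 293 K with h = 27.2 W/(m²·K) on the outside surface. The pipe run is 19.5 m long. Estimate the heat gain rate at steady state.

Q ≈ 249 W

Radial resistances (cylindrical: R_cond = ln(r_o/r_i)/(2πkL), R_conv = 1/(h·2πrL)):
R_brass pipe wall = ln(36.2/30)/(2π×116×19.5) = 1.322×10^-5 K/W
R_cellular glass = ln(91.2/36.2)/(2π×0.0467×19.5) = 0.1615 K/W
R_outer film = 1/(h_o·2πr_oL) = 1/(27.2×2π×0.0912×19.5) = 0.00329 K/W
R_total = 0.1648 K/W
Q = ΔT/R_total = 41/0.1648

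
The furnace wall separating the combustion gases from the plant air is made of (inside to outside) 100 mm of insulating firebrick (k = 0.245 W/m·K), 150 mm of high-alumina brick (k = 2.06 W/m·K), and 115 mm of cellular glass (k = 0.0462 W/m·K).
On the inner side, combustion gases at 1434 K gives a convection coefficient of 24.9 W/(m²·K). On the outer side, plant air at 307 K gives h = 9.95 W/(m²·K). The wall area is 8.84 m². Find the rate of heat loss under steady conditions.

Series thermal resistances:
R_inner film = 1/(h_i·A) = 1/(24.9×8.84) = 0.004543 K/W
R_insulating firebrick = L/(kA) = 0.1/(0.245×8.84) = 0.04617 K/W
R_high-alumina brick = L/(kA) = 0.15/(2.06×8.84) = 0.008237 K/W
R_cellular glass = L/(kA) = 0.115/(0.0462×8.84) = 0.2816 K/W
R_outer film = 1/(h_o·A) = 1/(9.95×8.84) = 0.01137 K/W
R_total = 0.3519 K/W
Q = ΔT / R_total = 1127 / 0.3519

Q ≈ 3200 W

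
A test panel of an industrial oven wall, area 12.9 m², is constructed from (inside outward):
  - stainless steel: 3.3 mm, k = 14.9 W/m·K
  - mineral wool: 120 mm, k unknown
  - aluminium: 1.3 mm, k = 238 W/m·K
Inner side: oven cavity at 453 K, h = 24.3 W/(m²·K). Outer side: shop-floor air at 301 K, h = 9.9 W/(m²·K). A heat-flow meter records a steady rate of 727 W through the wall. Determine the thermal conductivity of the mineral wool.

Treating each layer as a thermal resistance in series:
R_inner film = 1/(h_i·A) = 1/(24.3×12.9) = 0.00319 K/W
R_stainless steel = L/(kA) = 0.0033/(14.9×12.9) = 1.717×10^-5 K/W
R_aluminium = L/(kA) = 0.0013/(238×12.9) = 4.234×10^-7 K/W
R_outer film = 1/(h_o·A) = 1/(9.9×12.9) = 0.00783 K/W
Sum of known resistances R_other = 0.01104 K/W
Total R = ΔT/Q = 152/727 = 0.2091 K/W
R_mineral wool = R_total − R_other = 0.198 K/W
k = L/(R·A) = 0.12/(0.198×12.9)

k ≈ 0.047 W/(m·K)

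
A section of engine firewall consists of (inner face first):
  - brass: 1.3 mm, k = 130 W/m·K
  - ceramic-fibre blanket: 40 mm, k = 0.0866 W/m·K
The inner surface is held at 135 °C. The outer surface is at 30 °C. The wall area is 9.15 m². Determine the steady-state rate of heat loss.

Q ≈ 2080 W

Thermal resistances in series:
R_brass = L/(kA) = 0.0013/(130×9.15) = 1.093×10^-6 K/W
R_ceramic-fibre blanket = L/(kA) = 0.04/(0.0866×9.15) = 0.05048 K/W
R_total = 0.05048 K/W
Q = ΔT / R_total = 105 / 0.05048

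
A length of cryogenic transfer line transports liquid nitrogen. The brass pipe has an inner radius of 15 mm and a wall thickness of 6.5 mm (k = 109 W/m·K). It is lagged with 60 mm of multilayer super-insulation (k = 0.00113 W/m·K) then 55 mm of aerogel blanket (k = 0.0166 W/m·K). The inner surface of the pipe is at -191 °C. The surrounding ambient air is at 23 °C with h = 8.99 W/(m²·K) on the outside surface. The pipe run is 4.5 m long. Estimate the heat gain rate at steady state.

Q ≈ 5 W

Cylindrical conduction, so R = ln(r₂/r₁)/(2πkL) per layer, in series:
R_brass pipe wall = ln(21.5/15)/(2π×109×4.5) = 1.168×10^-4 K/W
R_multilayer super-insulation = ln(81.5/21.5)/(2π×0.00113×4.5) = 41.71 K/W
R_aerogel blanket = ln(136.5/81.5)/(2π×0.0166×4.5) = 1.099 K/W
R_outer film = 1/(h_o·2πr_oL) = 1/(8.99×2π×0.1365×4.5) = 0.02882 K/W
R_total = 42.84 K/W
Q = ΔT/R_total = 214/42.84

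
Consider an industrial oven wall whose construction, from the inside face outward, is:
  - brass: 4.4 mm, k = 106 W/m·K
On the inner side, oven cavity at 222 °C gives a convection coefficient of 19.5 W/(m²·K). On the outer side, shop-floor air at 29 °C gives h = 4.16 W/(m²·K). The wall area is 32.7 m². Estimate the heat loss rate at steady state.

Model the wall as resistances in series:
R_inner film = 1/(h_i·A) = 1/(19.5×32.7) = 0.001568 K/W
R_brass = L/(kA) = 0.0044/(106×32.7) = 1.269×10^-6 K/W
R_outer film = 1/(h_o·A) = 1/(4.16×32.7) = 0.007351 K/W
R_total = 0.008921 K/W
Q = ΔT / R_total = 193 / 0.008921

Q ≈ 21600 W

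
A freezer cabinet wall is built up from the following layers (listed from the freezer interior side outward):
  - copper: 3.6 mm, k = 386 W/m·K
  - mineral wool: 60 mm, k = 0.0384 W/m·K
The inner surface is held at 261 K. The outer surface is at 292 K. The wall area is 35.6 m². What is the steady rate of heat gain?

Thermal resistances in series:
R_copper = L/(kA) = 0.0036/(386×35.6) = 2.62×10^-7 K/W
R_mineral wool = L/(kA) = 0.06/(0.0384×35.6) = 0.04389 K/W
R_total = 0.04389 K/W
Q = ΔT / R_total = 31 / 0.04389

Q ≈ 706 W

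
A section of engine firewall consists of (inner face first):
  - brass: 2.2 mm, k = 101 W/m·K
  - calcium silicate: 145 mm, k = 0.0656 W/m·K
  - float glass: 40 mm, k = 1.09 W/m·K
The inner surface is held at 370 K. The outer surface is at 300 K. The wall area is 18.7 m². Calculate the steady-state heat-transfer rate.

Q ≈ 583 W

Using the resistance-network approach (series):
R_brass = L/(kA) = 0.0022/(101×18.7) = 1.165×10^-6 K/W
R_calcium silicate = L/(kA) = 0.145/(0.0656×18.7) = 0.1182 K/W
R_float glass = L/(kA) = 0.04/(1.09×18.7) = 0.001962 K/W
R_total = 0.1202 K/W
Q = ΔT / R_total = 70 / 0.1202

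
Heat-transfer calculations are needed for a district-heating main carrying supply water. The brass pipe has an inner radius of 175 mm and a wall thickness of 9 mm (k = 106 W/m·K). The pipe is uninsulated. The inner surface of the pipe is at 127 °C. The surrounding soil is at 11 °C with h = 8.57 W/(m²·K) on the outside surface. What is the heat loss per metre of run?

For a radial system each layer contributes R = ln(r_out/r_in)/(2πkL); films add R = 1/(hA).
R_brass pipe wall = ln(184/175)/(2π×106×1) = 7.53×10^-5 K/W
R_outer film = 1/(h_o·2πr_oL) = 1/(8.57×2π×0.184×1) = 0.1009 K/W
R_total = 0.101 K/W
Q = ΔT/R_total = 116/0.101

q′ ≈ 1150 W/m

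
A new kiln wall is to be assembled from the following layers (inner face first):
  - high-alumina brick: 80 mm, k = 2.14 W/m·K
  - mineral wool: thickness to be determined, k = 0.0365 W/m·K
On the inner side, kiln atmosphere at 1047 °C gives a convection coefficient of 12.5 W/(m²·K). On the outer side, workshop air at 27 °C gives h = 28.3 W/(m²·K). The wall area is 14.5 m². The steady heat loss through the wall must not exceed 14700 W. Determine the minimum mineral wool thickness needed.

Thermal resistances in series:
R_inner film = 1/(h_i·A) = 1/(12.5×14.5) = 0.005517 K/W
R_high-alumina brick = L/(kA) = 0.08/(2.14×14.5) = 0.002578 K/W
R_outer film = 1/(h_o·A) = 1/(28.3×14.5) = 0.002437 K/W
Sum of the known resistances R_other = 0.01053 K/W
Required total resistance R_tot = ΔT/Q_allow = 1020/14700 = 0.06939 K/W
R_mineral wool = R_tot − R_other = 0.05886 K/W
L = R·k·A = 0.05886×0.0365×14.5

L ≈ 31.1 mm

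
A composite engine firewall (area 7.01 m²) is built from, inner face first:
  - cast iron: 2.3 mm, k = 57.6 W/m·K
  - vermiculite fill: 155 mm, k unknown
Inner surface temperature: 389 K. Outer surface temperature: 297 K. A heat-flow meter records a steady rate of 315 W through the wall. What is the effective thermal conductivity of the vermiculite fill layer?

k ≈ 0.0757 W/(m·K)

Treating each layer as a thermal resistance in series:
R_cast iron = L/(kA) = 0.0023/(57.6×7.01) = 5.696×10^-6 K/W
Sum of known resistances R_other = 5.696×10^-6 K/W
Total R = ΔT/Q = 92/315 = 0.2921 K/W
R_vermiculite fill = R_total − R_other = 0.2921 K/W
k = L/(R·A) = 0.155/(0.2921×7.01)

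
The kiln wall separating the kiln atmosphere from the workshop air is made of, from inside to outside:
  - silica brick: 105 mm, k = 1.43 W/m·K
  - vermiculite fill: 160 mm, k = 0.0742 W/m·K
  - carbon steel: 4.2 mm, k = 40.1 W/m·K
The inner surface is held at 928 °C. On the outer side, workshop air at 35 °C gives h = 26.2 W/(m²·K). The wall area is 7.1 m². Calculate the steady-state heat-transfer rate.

Treating each layer as a thermal resistance in series:
R_silica brick = L/(kA) = 0.105/(1.43×7.1) = 0.01034 K/W
R_vermiculite fill = L/(kA) = 0.16/(0.0742×7.1) = 0.3037 K/W
R_carbon steel = L/(kA) = 0.0042/(40.1×7.1) = 1.475×10^-5 K/W
R_outer film = 1/(h_o·A) = 1/(26.2×7.1) = 0.005376 K/W
R_total = 0.3194 K/W
Q = ΔT / R_total = 893 / 0.3194

Q ≈ 2800 W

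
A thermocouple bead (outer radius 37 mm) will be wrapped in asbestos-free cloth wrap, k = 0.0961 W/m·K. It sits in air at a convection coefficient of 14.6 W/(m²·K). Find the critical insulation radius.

r_cr ≈ 13.2 mm

For a sphere r_cr = 2k/h = 2×0.0961/14.6
r_cr = 13.2 mm; since the bare radius (37 mm) is above r_cr, any added insulation will reduce heat loss.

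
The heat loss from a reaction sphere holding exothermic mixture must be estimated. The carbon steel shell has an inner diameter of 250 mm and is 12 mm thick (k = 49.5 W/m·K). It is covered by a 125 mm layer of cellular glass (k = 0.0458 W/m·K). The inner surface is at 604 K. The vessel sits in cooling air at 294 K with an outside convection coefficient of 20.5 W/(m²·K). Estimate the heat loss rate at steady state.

For a spherical shell R = (1/r₁ − 1/r₂)/(4πk); film R = 1/(h·4πr²). In series:
R_carbon steel shell = (1/0.125 − 1/0.137)/(4π×49.5) = 0.001127 K/W
R_cellular glass = (1/0.137 − 1/0.262)/(4π×0.0458) = 6.051 K/W
R_outer film = 1/(h·4πr_o²) = 1/(20.5×4π×0.262²) = 0.05655 K/W
R_total = 6.108 K/W
Q = ΔT/R_total = 310/6.108

Q ≈ 50.7 W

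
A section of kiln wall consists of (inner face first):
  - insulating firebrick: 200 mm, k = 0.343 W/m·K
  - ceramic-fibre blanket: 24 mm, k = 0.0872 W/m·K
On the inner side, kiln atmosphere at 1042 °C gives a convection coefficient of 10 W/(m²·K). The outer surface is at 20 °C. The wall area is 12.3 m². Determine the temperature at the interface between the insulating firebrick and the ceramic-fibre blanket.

T ≈ 314 °C

Series thermal resistances:
R_inner film = 1/(h_i·A) = 1/(10×12.3) = 0.00813 K/W
R_insulating firebrick = L/(kA) = 0.2/(0.343×12.3) = 0.04741 K/W
R_ceramic-fibre blanket = L/(kA) = 0.024/(0.0872×12.3) = 0.02238 K/W
R_total = 0.07791 K/W;  Q = ΔT/R_total = 1022/0.07791 = 13120 W
T_interface = T_inner − Q·ΣR(inner→interface) = 1042 − 13100×0.05554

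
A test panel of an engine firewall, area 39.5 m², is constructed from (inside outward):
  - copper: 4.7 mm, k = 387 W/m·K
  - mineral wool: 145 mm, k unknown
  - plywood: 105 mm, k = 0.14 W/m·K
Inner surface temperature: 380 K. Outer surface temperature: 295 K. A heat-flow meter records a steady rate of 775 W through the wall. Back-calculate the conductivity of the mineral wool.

k ≈ 0.0405 W/(m·K)

Using the resistance-network approach (series):
R_copper = L/(kA) = 0.0047/(387×39.5) = 3.075×10^-7 K/W
R_plywood = L/(kA) = 0.105/(0.14×39.5) = 0.01899 K/W
Sum of known resistances R_other = 0.01899 K/W
Total R = ΔT/Q = 85/775 = 0.1097 K/W
R_mineral wool = R_total − R_other = 0.09069 K/W
k = L/(R·A) = 0.145/(0.09069×39.5)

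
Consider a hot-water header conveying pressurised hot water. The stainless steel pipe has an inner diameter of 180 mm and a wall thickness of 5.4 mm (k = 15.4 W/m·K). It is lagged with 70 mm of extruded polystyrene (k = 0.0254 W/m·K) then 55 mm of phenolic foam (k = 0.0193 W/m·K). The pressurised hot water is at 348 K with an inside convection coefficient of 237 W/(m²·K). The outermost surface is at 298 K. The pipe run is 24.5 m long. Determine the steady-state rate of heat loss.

For a radial system each layer contributes R = ln(r_out/r_in)/(2πkL); films add R = 1/(hA).
R_inner film = 1/(h_i·2πr₁L) = 1/(237×2π×0.09×24.5) = 3.046×10^-4 K/W
R_stainless steel pipe wall = ln(95.4/90)/(2π×15.4×24.5) = 2.458×10^-5 K/W
R_extruded polystyrene = ln(165.4/95.4)/(2π×0.0254×24.5) = 0.1407 K/W
R_phenolic foam = ln(220.4/165.4)/(2π×0.0193×24.5) = 0.09663 K/W
R_total = 0.2377 K/W
Q = ΔT/R_total = 50/0.2377

Q ≈ 210 W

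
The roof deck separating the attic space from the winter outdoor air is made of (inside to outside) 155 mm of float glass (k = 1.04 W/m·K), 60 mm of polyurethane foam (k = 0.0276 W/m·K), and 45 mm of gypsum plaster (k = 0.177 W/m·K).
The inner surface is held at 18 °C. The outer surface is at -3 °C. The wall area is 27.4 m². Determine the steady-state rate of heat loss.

Model the wall as resistances in series:
R_float glass = L/(kA) = 0.155/(1.04×27.4) = 0.005439 K/W
R_polyurethane foam = L/(kA) = 0.06/(0.0276×27.4) = 0.07934 K/W
R_gypsum plaster = L/(kA) = 0.045/(0.177×27.4) = 0.009279 K/W
R_total = 0.09406 K/W
Q = ΔT / R_total = 21 / 0.09406

Q ≈ 223 W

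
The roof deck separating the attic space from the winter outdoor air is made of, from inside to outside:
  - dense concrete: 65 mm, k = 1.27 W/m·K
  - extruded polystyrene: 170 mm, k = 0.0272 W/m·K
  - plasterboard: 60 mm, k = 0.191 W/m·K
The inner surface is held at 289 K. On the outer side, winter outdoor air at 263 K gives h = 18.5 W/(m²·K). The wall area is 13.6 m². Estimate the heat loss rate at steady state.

Q ≈ 53 W

Using the resistance-network approach (series):
R_dense concrete = L/(kA) = 0.065/(1.27×13.6) = 0.003763 K/W
R_extruded polystyrene = L/(kA) = 0.17/(0.0272×13.6) = 0.4596 K/W
R_plasterboard = L/(kA) = 0.06/(0.191×13.6) = 0.0231 K/W
R_outer film = 1/(h_o·A) = 1/(18.5×13.6) = 0.003975 K/W
R_total = 0.4904 K/W
Q = ΔT / R_total = 26 / 0.4904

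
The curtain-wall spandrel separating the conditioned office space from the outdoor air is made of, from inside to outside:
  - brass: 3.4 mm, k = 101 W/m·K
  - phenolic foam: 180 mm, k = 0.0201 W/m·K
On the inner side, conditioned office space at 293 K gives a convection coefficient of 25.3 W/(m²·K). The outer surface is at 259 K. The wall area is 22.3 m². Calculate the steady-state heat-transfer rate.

Treating each layer as a thermal resistance in series:
R_inner film = 1/(h_i·A) = 1/(25.3×22.3) = 0.001772 K/W
R_brass = L/(kA) = 0.0034/(101×22.3) = 1.51×10^-6 K/W
R_phenolic foam = L/(kA) = 0.18/(0.0201×22.3) = 0.4016 K/W
R_total = 0.4034 K/W
Q = ΔT / R_total = 34 / 0.4034

Q ≈ 84.3 W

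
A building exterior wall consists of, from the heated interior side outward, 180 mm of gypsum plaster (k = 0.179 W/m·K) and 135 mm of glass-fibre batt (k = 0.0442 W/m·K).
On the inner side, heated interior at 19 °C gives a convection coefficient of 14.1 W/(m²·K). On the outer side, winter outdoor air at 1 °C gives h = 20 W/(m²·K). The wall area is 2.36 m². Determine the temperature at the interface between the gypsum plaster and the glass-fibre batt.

Thermal resistances in series:
R_inner film = 1/(h_i·A) = 1/(14.1×2.36) = 0.03005 K/W
R_gypsum plaster = L/(kA) = 0.18/(0.179×2.36) = 0.4261 K/W
R_glass-fibre batt = L/(kA) = 0.135/(0.0442×2.36) = 1.294 K/W
R_outer film = 1/(h_o·A) = 1/(20×2.36) = 0.02119 K/W
R_total = 1.772 K/W;  Q = ΔT/R_total = 18/1.772 = 10.16 W
T_interface = T_inner − Q·ΣR(inner→interface) = 19 − 10.2×0.4561

T ≈ 14.4 °C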